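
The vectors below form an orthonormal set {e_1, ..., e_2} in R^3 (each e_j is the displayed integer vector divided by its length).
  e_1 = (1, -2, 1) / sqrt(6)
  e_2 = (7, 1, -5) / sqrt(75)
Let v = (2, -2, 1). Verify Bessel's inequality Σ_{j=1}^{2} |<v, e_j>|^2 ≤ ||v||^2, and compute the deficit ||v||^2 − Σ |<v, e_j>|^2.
Σ |<v, e_j>|^2 = 441/50; ||v||^2 = 9; deficit = 9/50

Write each e_j = u_j / sqrt(<u_j, u_j>) where u_j is the displayed integer vector. Then <v, e_j> = <v, u_j> / sqrt(<u_j, u_j>), so |<v, e_j>|^2 = <v, u_j>^2 / <u_j, u_j>.
Coefficients: <v, e_1> = 7/sqrt(6), <v, e_2> = 7/sqrt(75).
Square and sum: Σ |<v, e_j>|^2 = 441/50.
Compute ||v||^2 = v·v = 9.
Deficit = 9 − 441/50 = 9/50 ≥ 0, confirming Bessel's inequality. (The deficit equals ||v − Σ <v,e_j> e_j||^2, the squared distance from v to span{e_j}.)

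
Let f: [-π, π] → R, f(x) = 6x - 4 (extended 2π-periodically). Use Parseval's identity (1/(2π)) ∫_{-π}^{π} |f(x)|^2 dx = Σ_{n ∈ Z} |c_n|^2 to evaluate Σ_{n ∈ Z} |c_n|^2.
Σ |c_n|^2 = 12π^2 + 16

Expand and integrate term by term over [-π, π]:
  ∫ (6x)^2 dx = 36·(2π^3/3); ∫ 2·6·(-4)·x dx = 0 (odd integrand); ∫ (-4)^2 dx = 16·2π.
So (1/(2π)) ∫_{-π}^{π} (6x - 4)^2 dx = 36π^2/3 + 16 = 12π^2 + 16.
Parseval ⇒ Σ |c_n|^2 = 12π^2 + 16.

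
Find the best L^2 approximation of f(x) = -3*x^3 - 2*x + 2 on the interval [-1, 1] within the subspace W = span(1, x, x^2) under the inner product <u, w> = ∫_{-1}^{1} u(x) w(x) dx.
g(x) = 2 - 19*x/5

The best approximation g ∈ W is the orthogonal projection of f onto W. Writing g = a_0 + a_1 x + a_2 x^2, the coefficients solve the normal equations G · a = b where
  G_{ij} = <φ_i, φ_j> and b_i = <f, φ_i>, with φ_0 = 1, φ_1 = x, φ_2 = x^2.
G =
  [2, 0, 2/3]
  [0, 2/3, 0]
  [2/3, 0, 2/5],
b = (4, -38/15, 4/3).
Solving gives a_0 = 2, a_1 = -19/5, a_2 = 0, so
  g(x) = 2 - 19*x/5.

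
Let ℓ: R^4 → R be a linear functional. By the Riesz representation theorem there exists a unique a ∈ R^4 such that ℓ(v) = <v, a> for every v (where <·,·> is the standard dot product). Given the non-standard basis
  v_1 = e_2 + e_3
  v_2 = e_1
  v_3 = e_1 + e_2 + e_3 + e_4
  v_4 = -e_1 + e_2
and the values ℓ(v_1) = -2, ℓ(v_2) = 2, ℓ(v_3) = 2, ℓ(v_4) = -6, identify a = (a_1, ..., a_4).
a = (2, -4, 2, 2)

Write a = (a_1, ..., a_4) in the standard basis. For each basis vector v_i, ℓ(v_i) = <v_i, a> is a linear equation in the a_j's. Collect the n equations into a matrix system V a = ℓ, where row i of V is v_i (expressed in the standard basis). Since V is invertible (lower-triangular with 1s on the diagonal, up to permutation), solve by back-substitution:
  V =
[[0, 1, 1, 0],
 [1, 0, 0, 0],
 [1, 1, 1, 1],
 [-1, 1, 0, 0]]
  V a = (-2, 2, 2, -6)
Solving gives a = (2, -4, 2, 2).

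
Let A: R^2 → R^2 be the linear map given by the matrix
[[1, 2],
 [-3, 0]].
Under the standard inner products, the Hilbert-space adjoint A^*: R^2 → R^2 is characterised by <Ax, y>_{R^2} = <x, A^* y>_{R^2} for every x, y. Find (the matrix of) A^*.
A^* = A^T =
[[1, -3],
 [2, 0]]

For real matrices with standard dot products, the defining identity <Ax, y> = <x, A^* y> gives (Ax)^T y = x^T (A^*) y, i.e. x^T A^T y = x^T (A^*) y. Since this holds for all x, y, we must have A^* = A^T. Therefore
A^* =
[[1, -3],
 [2, 0]].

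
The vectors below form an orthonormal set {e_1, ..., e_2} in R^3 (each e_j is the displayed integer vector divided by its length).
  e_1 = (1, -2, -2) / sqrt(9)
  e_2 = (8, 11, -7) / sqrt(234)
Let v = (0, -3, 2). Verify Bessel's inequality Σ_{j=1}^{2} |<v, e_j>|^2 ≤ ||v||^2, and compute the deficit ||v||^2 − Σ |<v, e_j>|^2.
Σ |<v, e_j>|^2 = 257/26; ||v||^2 = 13; deficit = 81/26

Write each e_j = u_j / sqrt(<u_j, u_j>) where u_j is the displayed integer vector. Then <v, e_j> = <v, u_j> / sqrt(<u_j, u_j>), so |<v, e_j>|^2 = <v, u_j>^2 / <u_j, u_j>.
Coefficients: <v, e_1> = 2/sqrt(9), <v, e_2> = -47/sqrt(234).
Square and sum: Σ |<v, e_j>|^2 = 257/26.
Compute ||v||^2 = v·v = 13.
Deficit = 13 − 257/26 = 81/26 ≥ 0, confirming Bessel's inequality. (The deficit equals ||v − Σ <v,e_j> e_j||^2, the squared distance from v to span{e_j}.)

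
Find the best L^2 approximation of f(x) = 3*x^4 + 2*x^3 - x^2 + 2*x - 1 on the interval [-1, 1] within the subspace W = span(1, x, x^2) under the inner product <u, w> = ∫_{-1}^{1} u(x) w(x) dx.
g(x) = 11*x^2/7 + 16*x/5 - 44/35

The best approximation g ∈ W is the orthogonal projection of f onto W. Writing g = a_0 + a_1 x + a_2 x^2, the coefficients solve the normal equations G · a = b where
  G_{ij} = <φ_i, φ_j> and b_i = <f, φ_i>, with φ_0 = 1, φ_1 = x, φ_2 = x^2.
G =
  [2, 0, 2/3]
  [0, 2/3, 0]
  [2/3, 0, 2/5],
b = (-22/15, 32/15, -22/105).
Solving gives a_0 = -44/35, a_1 = 16/5, a_2 = 11/7, so
  g(x) = 11*x^2/7 + 16*x/5 - 44/35.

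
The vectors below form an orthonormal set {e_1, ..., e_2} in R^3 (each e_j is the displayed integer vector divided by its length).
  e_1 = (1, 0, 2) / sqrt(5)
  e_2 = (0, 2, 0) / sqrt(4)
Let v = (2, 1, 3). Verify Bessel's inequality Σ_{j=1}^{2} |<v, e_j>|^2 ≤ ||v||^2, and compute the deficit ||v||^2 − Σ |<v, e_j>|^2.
Σ |<v, e_j>|^2 = 69/5; ||v||^2 = 14; deficit = 1/5

Write each e_j = u_j / sqrt(<u_j, u_j>) where u_j is the displayed integer vector. Then <v, e_j> = <v, u_j> / sqrt(<u_j, u_j>), so |<v, e_j>|^2 = <v, u_j>^2 / <u_j, u_j>.
Coefficients: <v, e_1> = 8/sqrt(5), <v, e_2> = 2/sqrt(4).
Square and sum: Σ |<v, e_j>|^2 = 69/5.
Compute ||v||^2 = v·v = 14.
Deficit = 14 − 69/5 = 1/5 ≥ 0, confirming Bessel's inequality. (The deficit equals ||v − Σ <v,e_j> e_j||^2, the squared distance from v to span{e_j}.)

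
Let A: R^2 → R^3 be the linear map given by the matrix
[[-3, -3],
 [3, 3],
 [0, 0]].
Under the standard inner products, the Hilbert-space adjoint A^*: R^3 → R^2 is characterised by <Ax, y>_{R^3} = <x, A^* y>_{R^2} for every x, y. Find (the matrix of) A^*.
A^* = A^T =
[[-3, 3, 0],
 [-3, 3, 0]]

For real matrices with standard dot products, the defining identity <Ax, y> = <x, A^* y> gives (Ax)^T y = x^T (A^*) y, i.e. x^T A^T y = x^T (A^*) y. Since this holds for all x, y, we must have A^* = A^T. Therefore
A^* =
[[-3, 3, 0],
 [-3, 3, 0]].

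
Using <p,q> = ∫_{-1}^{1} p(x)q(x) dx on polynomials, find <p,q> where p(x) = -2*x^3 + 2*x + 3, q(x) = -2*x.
<p,q> = -16/15

Expand the product: p(x)·q(x) = 4*x^4 - 4*x^2 - 6*x.
∫_{-1}^{1} of each monomial x^k gives [2/(k+1) if k even, 0 if k odd]. Integrating term-by-term (or equivalently evaluating the antiderivative F(x) = 4*x^5/5 - 4*x^3/3 - 3*x^2 at the endpoints):
  F(1) − F(−1) = -53/15 − (-37/15) = -16/15.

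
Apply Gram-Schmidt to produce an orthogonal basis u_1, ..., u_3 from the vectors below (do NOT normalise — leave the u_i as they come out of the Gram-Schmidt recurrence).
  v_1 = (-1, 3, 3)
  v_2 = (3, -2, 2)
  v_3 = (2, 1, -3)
Orthogonal basis:
  u_1 = (-1, 3, 3)
  u_2 = (54/19, -29/19, 47/19)
  u_3 = (336/157, 308/157, -196/157)

Apply the Gram-Schmidt recurrence
  u_1 = v_1
  u_i = v_i − Σ_{j<i} ((v_i · u_j) / (u_j · u_j)) · u_j.

Step by step this gives:
  u_1 = (-1, 3, 3)
  u_2 = (54/19, -29/19, 47/19)
  u_3 = (336/157, 308/157, -196/157)

Orthogonality check:
  u_2 · u_1 = 0 (should be 0)
  u_3 · u_1 = 0 (should be 0)
  u_3 · u_2 = 0 (should be 0)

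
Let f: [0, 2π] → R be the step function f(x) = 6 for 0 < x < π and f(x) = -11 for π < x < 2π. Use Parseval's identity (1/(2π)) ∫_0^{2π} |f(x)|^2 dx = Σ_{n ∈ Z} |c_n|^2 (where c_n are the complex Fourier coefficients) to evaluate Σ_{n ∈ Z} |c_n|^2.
Σ |c_n|^2 = 157/2

Parseval equates the L^2 energy of f (normalised by 1/(2π)) with the ℓ^2 sum of its Fourier coefficients: (1/(2π)) ∫_0^{2π} |f|^2 = Σ |c_n|^2.
Compute the left side: (1/(2π)) [∫_0^π 6^2 dx + ∫_π^{2π} (-11)^2 dx] = (1/(2π)) · (36π + 121π) = (36 + 121)/2 = 157/2.
So Σ_{n ∈ Z} |c_n|^2 = 157/2.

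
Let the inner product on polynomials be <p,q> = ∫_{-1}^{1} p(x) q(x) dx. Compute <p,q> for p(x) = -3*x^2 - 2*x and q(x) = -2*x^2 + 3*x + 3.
<p,q> = -38/5

Expand the product: p(x)·q(x) = 6*x^4 - 5*x^3 - 15*x^2 - 6*x.
∫_{-1}^{1} of each monomial x^k gives [2/(k+1) if k even, 0 if k odd]. Integrating term-by-term (or equivalently evaluating the antiderivative F(x) = 6*x^5/5 - 5*x^4/4 - 5*x^3 - 3*x^2 at the endpoints):
  F(1) − F(−1) = -161/20 − (-9/20) = -38/5.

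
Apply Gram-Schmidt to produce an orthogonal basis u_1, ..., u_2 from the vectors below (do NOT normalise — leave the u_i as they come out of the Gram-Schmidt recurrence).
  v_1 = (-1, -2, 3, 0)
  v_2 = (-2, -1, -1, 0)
Orthogonal basis:
  u_1 = (-1, -2, 3, 0)
  u_2 = (-27/14, -6/7, -17/14, 0)

Apply the Gram-Schmidt recurrence
  u_1 = v_1
  u_i = v_i − Σ_{j<i} ((v_i · u_j) / (u_j · u_j)) · u_j.

Step by step this gives:
  u_1 = (-1, -2, 3, 0)
  u_2 = (-27/14, -6/7, -17/14, 0)

Orthogonality check:
  u_2 · u_1 = 0 (should be 0)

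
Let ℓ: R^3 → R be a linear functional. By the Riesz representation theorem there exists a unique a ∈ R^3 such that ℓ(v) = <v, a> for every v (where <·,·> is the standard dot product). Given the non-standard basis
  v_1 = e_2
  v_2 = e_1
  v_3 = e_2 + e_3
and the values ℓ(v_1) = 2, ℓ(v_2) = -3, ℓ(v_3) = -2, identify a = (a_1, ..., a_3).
a = (-3, 2, -4)

Write a = (a_1, ..., a_3) in the standard basis. For each basis vector v_i, ℓ(v_i) = <v_i, a> is a linear equation in the a_j's. Collect the n equations into a matrix system V a = ℓ, where row i of V is v_i (expressed in the standard basis). Since V is invertible (lower-triangular with 1s on the diagonal, up to permutation), solve by back-substitution:
  V =
[[0, 1, 0],
 [1, 0, 0],
 [0, 1, 1]]
  V a = (2, -3, -2)
Solving gives a = (-3, 2, -4).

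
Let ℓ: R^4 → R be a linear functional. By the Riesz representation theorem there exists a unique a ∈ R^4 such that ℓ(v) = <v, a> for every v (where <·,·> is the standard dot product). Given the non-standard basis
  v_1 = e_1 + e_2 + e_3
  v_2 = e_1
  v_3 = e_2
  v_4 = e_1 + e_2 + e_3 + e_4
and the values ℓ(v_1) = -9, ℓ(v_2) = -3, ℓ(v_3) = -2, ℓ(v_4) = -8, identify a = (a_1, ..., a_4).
a = (-3, -2, -4, 1)

Write a = (a_1, ..., a_4) in the standard basis. For each basis vector v_i, ℓ(v_i) = <v_i, a> is a linear equation in the a_j's. Collect the n equations into a matrix system V a = ℓ, where row i of V is v_i (expressed in the standard basis). Since V is invertible (lower-triangular with 1s on the diagonal, up to permutation), solve by back-substitution:
  V =
[[1, 1, 1, 0],
 [1, 0, 0, 0],
 [0, 1, 0, 0],
 [1, 1, 1, 1]]
  V a = (-9, -3, -2, -8)
Solving gives a = (-3, -2, -4, 1).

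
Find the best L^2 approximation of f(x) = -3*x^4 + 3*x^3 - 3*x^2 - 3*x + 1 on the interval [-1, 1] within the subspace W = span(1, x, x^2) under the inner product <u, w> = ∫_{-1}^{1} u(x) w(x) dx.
g(x) = -39*x^2/7 - 6*x/5 + 44/35

The best approximation g ∈ W is the orthogonal projection of f onto W. Writing g = a_0 + a_1 x + a_2 x^2, the coefficients solve the normal equations G · a = b where
  G_{ij} = <φ_i, φ_j> and b_i = <f, φ_i>, with φ_0 = 1, φ_1 = x, φ_2 = x^2.
G =
  [2, 0, 2/3]
  [0, 2/3, 0]
  [2/3, 0, 2/5],
b = (-6/5, -4/5, -146/105).
Solving gives a_0 = 44/35, a_1 = -6/5, a_2 = -39/7, so
  g(x) = -39*x^2/7 - 6*x/5 + 44/35.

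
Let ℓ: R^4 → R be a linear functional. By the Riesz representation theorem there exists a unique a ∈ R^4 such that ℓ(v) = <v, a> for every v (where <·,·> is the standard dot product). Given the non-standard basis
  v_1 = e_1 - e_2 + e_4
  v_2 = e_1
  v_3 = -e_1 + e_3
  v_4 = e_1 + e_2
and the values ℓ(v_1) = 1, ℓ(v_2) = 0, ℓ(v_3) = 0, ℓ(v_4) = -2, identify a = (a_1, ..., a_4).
a = (0, -2, 0, -1)

Write a = (a_1, ..., a_4) in the standard basis. For each basis vector v_i, ℓ(v_i) = <v_i, a> is a linear equation in the a_j's. Collect the n equations into a matrix system V a = ℓ, where row i of V is v_i (expressed in the standard basis). Since V is invertible (lower-triangular with 1s on the diagonal, up to permutation), solve by back-substitution:
  V =
[[1, -1, 0, 1],
 [1, 0, 0, 0],
 [-1, 0, 1, 0],
 [1, 1, 0, 0]]
  V a = (1, 0, 0, -2)
Solving gives a = (0, -2, 0, -1).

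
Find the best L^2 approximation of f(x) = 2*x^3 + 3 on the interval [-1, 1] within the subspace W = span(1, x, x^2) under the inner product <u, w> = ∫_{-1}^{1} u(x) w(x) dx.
g(x) = 6*x/5 + 3

The best approximation g ∈ W is the orthogonal projection of f onto W. Writing g = a_0 + a_1 x + a_2 x^2, the coefficients solve the normal equations G · a = b where
  G_{ij} = <φ_i, φ_j> and b_i = <f, φ_i>, with φ_0 = 1, φ_1 = x, φ_2 = x^2.
G =
  [2, 0, 2/3]
  [0, 2/3, 0]
  [2/3, 0, 2/5],
b = (6, 4/5, 2).
Solving gives a_0 = 3, a_1 = 6/5, a_2 = 0, so
  g(x) = 6*x/5 + 3.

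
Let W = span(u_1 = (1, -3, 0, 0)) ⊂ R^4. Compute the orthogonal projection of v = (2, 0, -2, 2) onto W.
proj_W(v) = (1/5, -3/5, 0, 0)

Set up U = [u_1 | ... | u_1] ∈ R^(4×1). The projector onto W = col(U) is P = U (U^T U)^(-1) U^T.
Compute U^T U =
  [10],
and U^T v = (2).
Solve U^T U · c = U^T v for the coefficients: c = (1/5). The projection is proj_W(v) = U c.
Check: (v - proj_W(v)) · u_1 = 0  (should be 0).
Result: proj_W(v) = (1/5, -3/5, 0, 0).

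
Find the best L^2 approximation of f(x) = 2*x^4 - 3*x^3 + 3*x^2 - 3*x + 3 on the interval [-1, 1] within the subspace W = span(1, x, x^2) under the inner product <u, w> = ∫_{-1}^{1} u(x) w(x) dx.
g(x) = 33*x^2/7 - 24*x/5 + 99/35

The best approximation g ∈ W is the orthogonal projection of f onto W. Writing g = a_0 + a_1 x + a_2 x^2, the coefficients solve the normal equations G · a = b where
  G_{ij} = <φ_i, φ_j> and b_i = <f, φ_i>, with φ_0 = 1, φ_1 = x, φ_2 = x^2.
G =
  [2, 0, 2/3]
  [0, 2/3, 0]
  [2/3, 0, 2/5],
b = (44/5, -16/5, 132/35).
Solving gives a_0 = 99/35, a_1 = -24/5, a_2 = 33/7, so
  g(x) = 33*x^2/7 - 24*x/5 + 99/35.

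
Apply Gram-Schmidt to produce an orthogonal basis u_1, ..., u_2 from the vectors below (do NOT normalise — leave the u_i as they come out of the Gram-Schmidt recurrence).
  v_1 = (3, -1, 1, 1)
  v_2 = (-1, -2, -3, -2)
Orthogonal basis:
  u_1 = (3, -1, 1, 1)
  u_2 = (1/2, -5/2, -5/2, -3/2)

Apply the Gram-Schmidt recurrence
  u_1 = v_1
  u_i = v_i − Σ_{j<i} ((v_i · u_j) / (u_j · u_j)) · u_j.

Step by step this gives:
  u_1 = (3, -1, 1, 1)
  u_2 = (1/2, -5/2, -5/2, -3/2)

Orthogonality check:
  u_2 · u_1 = 0 (should be 0)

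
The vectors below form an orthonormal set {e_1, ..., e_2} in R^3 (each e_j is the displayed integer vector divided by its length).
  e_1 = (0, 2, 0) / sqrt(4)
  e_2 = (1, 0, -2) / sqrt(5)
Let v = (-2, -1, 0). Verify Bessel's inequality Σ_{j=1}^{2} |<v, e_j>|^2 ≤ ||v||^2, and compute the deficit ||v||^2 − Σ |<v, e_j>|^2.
Σ |<v, e_j>|^2 = 9/5; ||v||^2 = 5; deficit = 16/5

Write each e_j = u_j / sqrt(<u_j, u_j>) where u_j is the displayed integer vector. Then <v, e_j> = <v, u_j> / sqrt(<u_j, u_j>), so |<v, e_j>|^2 = <v, u_j>^2 / <u_j, u_j>.
Coefficients: <v, e_1> = -2/sqrt(4), <v, e_2> = -2/sqrt(5).
Square and sum: Σ |<v, e_j>|^2 = 9/5.
Compute ||v||^2 = v·v = 5.
Deficit = 5 − 9/5 = 16/5 ≥ 0, confirming Bessel's inequality. (The deficit equals ||v − Σ <v,e_j> e_j||^2, the squared distance from v to span{e_j}.)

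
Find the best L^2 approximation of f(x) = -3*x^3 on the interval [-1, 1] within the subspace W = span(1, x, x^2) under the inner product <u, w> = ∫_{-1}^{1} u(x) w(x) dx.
g(x) = -9*x/5

The best approximation g ∈ W is the orthogonal projection of f onto W. Writing g = a_0 + a_1 x + a_2 x^2, the coefficients solve the normal equations G · a = b where
  G_{ij} = <φ_i, φ_j> and b_i = <f, φ_i>, with φ_0 = 1, φ_1 = x, φ_2 = x^2.
G =
  [2, 0, 2/3]
  [0, 2/3, 0]
  [2/3, 0, 2/5],
b = (0, -6/5, 0).
Solving gives a_0 = 0, a_1 = -9/5, a_2 = 0, so
  g(x) = -9*x/5.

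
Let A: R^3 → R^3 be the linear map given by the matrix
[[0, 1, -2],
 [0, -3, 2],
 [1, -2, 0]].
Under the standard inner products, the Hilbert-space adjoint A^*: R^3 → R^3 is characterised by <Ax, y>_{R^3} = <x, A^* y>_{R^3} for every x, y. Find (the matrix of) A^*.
A^* = A^T =
[[0, 0, 1],
 [1, -3, -2],
 [-2, 2, 0]]

For real matrices with standard dot products, the defining identity <Ax, y> = <x, A^* y> gives (Ax)^T y = x^T (A^*) y, i.e. x^T A^T y = x^T (A^*) y. Since this holds for all x, y, we must have A^* = A^T. Therefore
A^* =
[[0, 0, 1],
 [1, -3, -2],
 [-2, 2, 0]].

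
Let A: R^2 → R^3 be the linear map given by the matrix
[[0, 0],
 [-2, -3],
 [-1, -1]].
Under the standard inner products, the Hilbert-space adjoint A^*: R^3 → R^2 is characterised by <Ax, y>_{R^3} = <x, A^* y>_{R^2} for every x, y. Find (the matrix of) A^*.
A^* = A^T =
[[0, -2, -1],
 [0, -3, -1]]

For real matrices with standard dot products, the defining identity <Ax, y> = <x, A^* y> gives (Ax)^T y = x^T (A^*) y, i.e. x^T A^T y = x^T (A^*) y. Since this holds for all x, y, we must have A^* = A^T. Therefore
A^* =
[[0, -2, -1],
 [0, -3, -1]].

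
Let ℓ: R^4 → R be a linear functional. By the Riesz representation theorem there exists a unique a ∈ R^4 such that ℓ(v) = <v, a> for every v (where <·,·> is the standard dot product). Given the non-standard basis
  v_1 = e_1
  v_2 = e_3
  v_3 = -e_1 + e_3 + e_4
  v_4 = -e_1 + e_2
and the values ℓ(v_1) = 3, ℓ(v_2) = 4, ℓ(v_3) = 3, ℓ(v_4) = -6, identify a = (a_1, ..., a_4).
a = (3, -3, 4, 2)

Write a = (a_1, ..., a_4) in the standard basis. For each basis vector v_i, ℓ(v_i) = <v_i, a> is a linear equation in the a_j's. Collect the n equations into a matrix system V a = ℓ, where row i of V is v_i (expressed in the standard basis). Since V is invertible (lower-triangular with 1s on the diagonal, up to permutation), solve by back-substitution:
  V =
[[1, 0, 0, 0],
 [0, 0, 1, 0],
 [-1, 0, 1, 1],
 [-1, 1, 0, 0]]
  V a = (3, 4, 3, -6)
Solving gives a = (3, -3, 4, 2).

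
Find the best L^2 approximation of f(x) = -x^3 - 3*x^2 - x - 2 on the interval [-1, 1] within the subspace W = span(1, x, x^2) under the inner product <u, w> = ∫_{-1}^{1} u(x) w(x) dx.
g(x) = -3*x^2 - 8*x/5 - 2

The best approximation g ∈ W is the orthogonal projection of f onto W. Writing g = a_0 + a_1 x + a_2 x^2, the coefficients solve the normal equations G · a = b where
  G_{ij} = <φ_i, φ_j> and b_i = <f, φ_i>, with φ_0 = 1, φ_1 = x, φ_2 = x^2.
G =
  [2, 0, 2/3]
  [0, 2/3, 0]
  [2/3, 0, 2/5],
b = (-6, -16/15, -38/15).
Solving gives a_0 = -2, a_1 = -8/5, a_2 = -3, so
  g(x) = -3*x^2 - 8*x/5 - 2.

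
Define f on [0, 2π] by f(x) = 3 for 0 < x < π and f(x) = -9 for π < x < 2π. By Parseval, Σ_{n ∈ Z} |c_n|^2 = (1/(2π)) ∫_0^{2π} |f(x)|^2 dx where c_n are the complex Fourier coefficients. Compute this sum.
Σ |c_n|^2 = 45

Parseval equates the L^2 energy of f (normalised by 1/(2π)) with the ℓ^2 sum of its Fourier coefficients: (1/(2π)) ∫_0^{2π} |f|^2 = Σ |c_n|^2.
Compute the left side: (1/(2π)) [∫_0^π 3^2 dx + ∫_π^{2π} (-9)^2 dx] = (1/(2π)) · (9π + 81π) = (9 + 81)/2 = 45.
So Σ_{n ∈ Z} |c_n|^2 = 45.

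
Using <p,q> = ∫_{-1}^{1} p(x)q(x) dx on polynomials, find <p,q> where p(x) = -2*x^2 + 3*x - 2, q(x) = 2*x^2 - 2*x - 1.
<p,q> = -44/15

Expand the product: p(x)·q(x) = -4*x^4 + 10*x^3 - 8*x^2 + x + 2.
∫_{-1}^{1} of each monomial x^k gives [2/(k+1) if k even, 0 if k odd]. Integrating term-by-term (or equivalently evaluating the antiderivative F(x) = -4*x^5/5 + 5*x^4/2 - 8*x^3/3 + x^2/2 + 2*x at the endpoints):
  F(1) − F(−1) = 23/15 − (67/15) = -44/15.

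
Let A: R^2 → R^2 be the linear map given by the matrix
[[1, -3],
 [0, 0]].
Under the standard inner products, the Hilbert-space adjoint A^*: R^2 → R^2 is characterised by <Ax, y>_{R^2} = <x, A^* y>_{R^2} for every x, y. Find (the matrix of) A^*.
A^* = A^T =
[[1, 0],
 [-3, 0]]

For real matrices with standard dot products, the defining identity <Ax, y> = <x, A^* y> gives (Ax)^T y = x^T (A^*) y, i.e. x^T A^T y = x^T (A^*) y. Since this holds for all x, y, we must have A^* = A^T. Therefore
A^* =
[[1, 0],
 [-3, 0]].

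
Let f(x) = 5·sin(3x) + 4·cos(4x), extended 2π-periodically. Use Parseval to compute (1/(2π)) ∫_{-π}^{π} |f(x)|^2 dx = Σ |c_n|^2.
Σ |c_n|^2 = 41/2

Expand |f|^2 and use orthogonality of {sin(nx), cos(mx)} on [-π, π]:
  ∫_{-π}^{π} sin(nx)^2 dx = π, ∫ cos(mx)^2 dx = π, and cross terms integrate to 0.
So ∫_{-π}^{π} f(x)^2 dx = 5^2 · π + 4^2 · π = (25 + 16)π.
Divide by 2π: (25 + 16)/2 = 41/2.
By Parseval, this equals Σ |c_n|^2.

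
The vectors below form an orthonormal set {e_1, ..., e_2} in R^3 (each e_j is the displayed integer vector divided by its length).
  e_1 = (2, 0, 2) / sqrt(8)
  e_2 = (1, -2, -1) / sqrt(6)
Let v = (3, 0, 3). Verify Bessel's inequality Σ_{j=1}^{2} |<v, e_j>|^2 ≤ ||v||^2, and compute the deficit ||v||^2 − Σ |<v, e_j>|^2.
Σ |<v, e_j>|^2 = 18; ||v||^2 = 18; deficit = 0

Write each e_j = u_j / sqrt(<u_j, u_j>) where u_j is the displayed integer vector. Then <v, e_j> = <v, u_j> / sqrt(<u_j, u_j>), so |<v, e_j>|^2 = <v, u_j>^2 / <u_j, u_j>.
Coefficients: <v, e_1> = 12/sqrt(8), <v, e_2> = 0/sqrt(6).
Square and sum: Σ |<v, e_j>|^2 = 18.
Compute ||v||^2 = v·v = 18.
Deficit = 18 − 18 = 0 ≥ 0, confirming Bessel's inequality. (The deficit equals ||v − Σ <v,e_j> e_j||^2, the squared distance from v to span{e_j}.)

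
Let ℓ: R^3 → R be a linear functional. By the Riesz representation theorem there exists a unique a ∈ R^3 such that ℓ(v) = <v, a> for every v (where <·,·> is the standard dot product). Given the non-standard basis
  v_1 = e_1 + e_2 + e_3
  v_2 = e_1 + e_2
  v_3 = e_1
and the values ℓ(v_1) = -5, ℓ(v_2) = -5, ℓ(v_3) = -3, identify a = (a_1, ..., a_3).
a = (-3, -2, 0)

Write a = (a_1, ..., a_3) in the standard basis. For each basis vector v_i, ℓ(v_i) = <v_i, a> is a linear equation in the a_j's. Collect the n equations into a matrix system V a = ℓ, where row i of V is v_i (expressed in the standard basis). Since V is invertible (lower-triangular with 1s on the diagonal, up to permutation), solve by back-substitution:
  V =
[[1, 1, 1],
 [1, 1, 0],
 [1, 0, 0]]
  V a = (-5, -5, -3)
Solving gives a = (-3, -2, 0).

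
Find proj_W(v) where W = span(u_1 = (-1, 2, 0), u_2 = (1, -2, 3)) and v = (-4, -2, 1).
proj_W(v) = (0, 0, 1)

Set up U = [u_1 | ... | u_2] ∈ R^(3×2). The projector onto W = col(U) is P = U (U^T U)^(-1) U^T.
Compute U^T U =
  [5, -5]
  [-5, 14],
and U^T v = (0, 3).
Solve U^T U · c = U^T v for the coefficients: c = (1/3, 1/3). The projection is proj_W(v) = U c.
Check: (v - proj_W(v)) · u_1 = 0  (should be 0).
Check: (v - proj_W(v)) · u_2 = 0  (should be 0).
Result: proj_W(v) = (0, 0, 1).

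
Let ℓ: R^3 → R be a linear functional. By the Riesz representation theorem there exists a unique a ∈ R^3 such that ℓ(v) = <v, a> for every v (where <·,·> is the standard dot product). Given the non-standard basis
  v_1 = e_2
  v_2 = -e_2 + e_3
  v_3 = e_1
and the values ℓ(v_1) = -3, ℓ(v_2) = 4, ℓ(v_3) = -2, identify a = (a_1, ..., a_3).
a = (-2, -3, 1)

Write a = (a_1, ..., a_3) in the standard basis. For each basis vector v_i, ℓ(v_i) = <v_i, a> is a linear equation in the a_j's. Collect the n equations into a matrix system V a = ℓ, where row i of V is v_i (expressed in the standard basis). Since V is invertible (lower-triangular with 1s on the diagonal, up to permutation), solve by back-substitution:
  V =
[[0, 1, 0],
 [0, -1, 1],
 [1, 0, 0]]
  V a = (-3, 4, -2)
Solving gives a = (-2, -3, 1).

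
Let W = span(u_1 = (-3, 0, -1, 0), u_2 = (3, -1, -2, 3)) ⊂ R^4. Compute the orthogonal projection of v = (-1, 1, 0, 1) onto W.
proj_W(v) = (-153/181, -11/181, -84/181, 33/181)

Set up U = [u_1 | ... | u_2] ∈ R^(4×2). The projector onto W = col(U) is P = U (U^T U)^(-1) U^T.
Compute U^T U =
  [10, -7]
  [-7, 23],
and U^T v = (3, -1).
Solve U^T U · c = U^T v for the coefficients: c = (62/181, 11/181). The projection is proj_W(v) = U c.
Check: (v - proj_W(v)) · u_1 = 0  (should be 0).
Check: (v - proj_W(v)) · u_2 = 0  (should be 0).
Result: proj_W(v) = (-153/181, -11/181, -84/181, 33/181).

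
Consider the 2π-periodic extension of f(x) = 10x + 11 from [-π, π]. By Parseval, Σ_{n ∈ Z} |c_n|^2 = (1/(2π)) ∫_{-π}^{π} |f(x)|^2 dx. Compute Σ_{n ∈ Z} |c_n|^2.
Σ |c_n|^2 = 100π^2/3 + 121

Expand and integrate term by term over [-π, π]:
  ∫ (10x)^2 dx = 100·(2π^3/3); ∫ 2·10·(11)·x dx = 0 (odd integrand); ∫ 11^2 dx = 121·2π.
So (1/(2π)) ∫_{-π}^{π} (10x + 11)^2 dx = 100π^2/3 + 121 = 100π^2/3 + 121.
Parseval ⇒ Σ |c_n|^2 = 100π^2/3 + 121.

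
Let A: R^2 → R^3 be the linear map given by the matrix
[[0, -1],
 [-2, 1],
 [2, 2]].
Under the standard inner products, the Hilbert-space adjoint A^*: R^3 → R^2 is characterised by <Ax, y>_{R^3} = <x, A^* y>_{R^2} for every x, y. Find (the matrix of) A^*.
A^* = A^T =
[[0, -2, 2],
 [-1, 1, 2]]

For real matrices with standard dot products, the defining identity <Ax, y> = <x, A^* y> gives (Ax)^T y = x^T (A^*) y, i.e. x^T A^T y = x^T (A^*) y. Since this holds for all x, y, we must have A^* = A^T. Therefore
A^* =
[[0, -2, 2],
 [-1, 1, 2]].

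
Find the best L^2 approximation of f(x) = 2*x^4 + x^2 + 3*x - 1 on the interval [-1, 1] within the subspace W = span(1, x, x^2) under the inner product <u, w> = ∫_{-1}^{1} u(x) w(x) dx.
g(x) = 19*x^2/7 + 3*x - 41/35

The best approximation g ∈ W is the orthogonal projection of f onto W. Writing g = a_0 + a_1 x + a_2 x^2, the coefficients solve the normal equations G · a = b where
  G_{ij} = <φ_i, φ_j> and b_i = <f, φ_i>, with φ_0 = 1, φ_1 = x, φ_2 = x^2.
G =
  [2, 0, 2/3]
  [0, 2/3, 0]
  [2/3, 0, 2/5],
b = (-8/15, 2, 32/105).
Solving gives a_0 = -41/35, a_1 = 3, a_2 = 19/7, so
  g(x) = 19*x^2/7 + 3*x - 41/35.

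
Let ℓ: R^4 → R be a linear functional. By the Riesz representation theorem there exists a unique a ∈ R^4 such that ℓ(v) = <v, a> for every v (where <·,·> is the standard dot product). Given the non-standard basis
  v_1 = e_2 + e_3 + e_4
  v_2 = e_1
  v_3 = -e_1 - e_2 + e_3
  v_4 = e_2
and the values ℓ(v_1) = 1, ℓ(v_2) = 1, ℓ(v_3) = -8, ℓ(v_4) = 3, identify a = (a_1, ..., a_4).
a = (1, 3, -4, 2)

Write a = (a_1, ..., a_4) in the standard basis. For each basis vector v_i, ℓ(v_i) = <v_i, a> is a linear equation in the a_j's. Collect the n equations into a matrix system V a = ℓ, where row i of V is v_i (expressed in the standard basis). Since V is invertible (lower-triangular with 1s on the diagonal, up to permutation), solve by back-substitution:
  V =
[[0, 1, 1, 1],
 [1, 0, 0, 0],
 [-1, -1, 1, 0],
 [0, 1, 0, 0]]
  V a = (1, 1, -8, 3)
Solving gives a = (1, 3, -4, 2).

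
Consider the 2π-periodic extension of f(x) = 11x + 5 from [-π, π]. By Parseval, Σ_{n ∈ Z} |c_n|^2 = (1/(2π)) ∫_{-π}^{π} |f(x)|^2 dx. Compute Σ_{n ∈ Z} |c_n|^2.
Σ |c_n|^2 = 121π^2/3 + 25

Expand and integrate term by term over [-π, π]:
  ∫ (11x)^2 dx = 121·(2π^3/3); ∫ 2·11·(5)·x dx = 0 (odd integrand); ∫ 5^2 dx = 25·2π.
So (1/(2π)) ∫_{-π}^{π} (11x + 5)^2 dx = 121π^2/3 + 25 = 121π^2/3 + 25.
Parseval ⇒ Σ |c_n|^2 = 121π^2/3 + 25.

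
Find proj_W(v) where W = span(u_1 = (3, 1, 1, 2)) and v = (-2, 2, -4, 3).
proj_W(v) = (-2/5, -2/15, -2/15, -4/15)

Set up U = [u_1 | ... | u_1] ∈ R^(4×1). The projector onto W = col(U) is P = U (U^T U)^(-1) U^T.
Compute U^T U =
  [15],
and U^T v = (-2).
Solve U^T U · c = U^T v for the coefficients: c = (-2/15). The projection is proj_W(v) = U c.
Check: (v - proj_W(v)) · u_1 = 0  (should be 0).
Result: proj_W(v) = (-2/5, -2/15, -2/15, -4/15).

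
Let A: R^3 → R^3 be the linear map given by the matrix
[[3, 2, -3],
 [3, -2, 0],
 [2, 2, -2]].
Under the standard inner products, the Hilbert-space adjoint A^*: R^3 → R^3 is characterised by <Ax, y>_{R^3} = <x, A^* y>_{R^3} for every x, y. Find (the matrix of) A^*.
A^* = A^T =
[[3, 3, 2],
 [2, -2, 2],
 [-3, 0, -2]]

For real matrices with standard dot products, the defining identity <Ax, y> = <x, A^* y> gives (Ax)^T y = x^T (A^*) y, i.e. x^T A^T y = x^T (A^*) y. Since this holds for all x, y, we must have A^* = A^T. Therefore
A^* =
[[3, 3, 2],
 [2, -2, 2],
 [-3, 0, -2]].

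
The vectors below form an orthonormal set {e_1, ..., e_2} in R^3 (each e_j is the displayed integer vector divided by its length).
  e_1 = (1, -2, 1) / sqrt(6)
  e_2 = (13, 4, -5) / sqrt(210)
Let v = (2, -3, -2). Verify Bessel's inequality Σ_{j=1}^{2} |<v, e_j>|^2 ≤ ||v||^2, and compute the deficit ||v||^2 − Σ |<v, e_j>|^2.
Σ |<v, e_j>|^2 = 306/35; ||v||^2 = 17; deficit = 289/35

Write each e_j = u_j / sqrt(<u_j, u_j>) where u_j is the displayed integer vector. Then <v, e_j> = <v, u_j> / sqrt(<u_j, u_j>), so |<v, e_j>|^2 = <v, u_j>^2 / <u_j, u_j>.
Coefficients: <v, e_1> = 6/sqrt(6), <v, e_2> = 24/sqrt(210).
Square and sum: Σ |<v, e_j>|^2 = 306/35.
Compute ||v||^2 = v·v = 17.
Deficit = 17 − 306/35 = 289/35 ≥ 0, confirming Bessel's inequality. (The deficit equals ||v − Σ <v,e_j> e_j||^2, the squared distance from v to span{e_j}.)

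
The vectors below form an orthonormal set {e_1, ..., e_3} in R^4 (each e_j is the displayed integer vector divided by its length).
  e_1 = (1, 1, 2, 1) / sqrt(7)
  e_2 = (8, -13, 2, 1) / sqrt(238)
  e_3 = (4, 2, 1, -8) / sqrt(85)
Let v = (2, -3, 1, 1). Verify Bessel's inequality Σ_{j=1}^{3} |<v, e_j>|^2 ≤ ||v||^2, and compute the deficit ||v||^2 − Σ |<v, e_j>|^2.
Σ |<v, e_j>|^2 = 15; ||v||^2 = 15; deficit = 0

Write each e_j = u_j / sqrt(<u_j, u_j>) where u_j is the displayed integer vector. Then <v, e_j> = <v, u_j> / sqrt(<u_j, u_j>), so |<v, e_j>|^2 = <v, u_j>^2 / <u_j, u_j>.
Coefficients: <v, e_1> = 2/sqrt(7), <v, e_2> = 58/sqrt(238), <v, e_3> = -5/sqrt(85).
Square and sum: Σ |<v, e_j>|^2 = 15.
Compute ||v||^2 = v·v = 15.
Deficit = 15 − 15 = 0 ≥ 0, confirming Bessel's inequality. (The deficit equals ||v − Σ <v,e_j> e_j||^2, the squared distance from v to span{e_j}.)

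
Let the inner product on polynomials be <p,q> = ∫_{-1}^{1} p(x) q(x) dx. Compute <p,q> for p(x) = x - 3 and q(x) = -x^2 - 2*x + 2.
<p,q> = -34/3

Expand the product: p(x)·q(x) = -x^3 + x^2 + 8*x - 6.
∫_{-1}^{1} of each monomial x^k gives [2/(k+1) if k even, 0 if k odd]. Integrating term-by-term (or equivalently evaluating the antiderivative F(x) = -x^4/4 + x^3/3 + 4*x^2 - 6*x at the endpoints):
  F(1) − F(−1) = -23/12 − (113/12) = -34/3.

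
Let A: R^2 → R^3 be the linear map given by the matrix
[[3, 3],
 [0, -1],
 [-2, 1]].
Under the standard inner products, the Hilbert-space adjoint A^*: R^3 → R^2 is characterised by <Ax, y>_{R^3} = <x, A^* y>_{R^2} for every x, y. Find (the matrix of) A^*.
A^* = A^T =
[[3, 0, -2],
 [3, -1, 1]]

For real matrices with standard dot products, the defining identity <Ax, y> = <x, A^* y> gives (Ax)^T y = x^T (A^*) y, i.e. x^T A^T y = x^T (A^*) y. Since this holds for all x, y, we must have A^* = A^T. Therefore
A^* =
[[3, 0, -2],
 [3, -1, 1]].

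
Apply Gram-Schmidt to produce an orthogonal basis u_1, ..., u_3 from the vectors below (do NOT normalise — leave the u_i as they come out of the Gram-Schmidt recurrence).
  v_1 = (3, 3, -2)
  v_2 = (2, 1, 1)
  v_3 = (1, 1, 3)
Orthogonal basis:
  u_1 = (3, 3, -2)
  u_2 = (23/22, 1/22, 18/11)
  u_3 = (-55/83, 77/83, 33/83)

Apply the Gram-Schmidt recurrence
  u_1 = v_1
  u_i = v_i − Σ_{j<i} ((v_i · u_j) / (u_j · u_j)) · u_j.

Step by step this gives:
  u_1 = (3, 3, -2)
  u_2 = (23/22, 1/22, 18/11)
  u_3 = (-55/83, 77/83, 33/83)

Orthogonality check:
  u_2 · u_1 = 0 (should be 0)
  u_3 · u_1 = 0 (should be 0)
  u_3 · u_2 = 0 (should be 0)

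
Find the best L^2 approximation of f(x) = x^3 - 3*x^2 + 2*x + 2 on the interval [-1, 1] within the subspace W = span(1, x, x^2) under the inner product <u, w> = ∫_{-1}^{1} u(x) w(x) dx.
g(x) = -3*x^2 + 13*x/5 + 2

The best approximation g ∈ W is the orthogonal projection of f onto W. Writing g = a_0 + a_1 x + a_2 x^2, the coefficients solve the normal equations G · a = b where
  G_{ij} = <φ_i, φ_j> and b_i = <f, φ_i>, with φ_0 = 1, φ_1 = x, φ_2 = x^2.
G =
  [2, 0, 2/3]
  [0, 2/3, 0]
  [2/3, 0, 2/5],
b = (2, 26/15, 2/15).
Solving gives a_0 = 2, a_1 = 13/5, a_2 = -3, so
  g(x) = -3*x^2 + 13*x/5 + 2.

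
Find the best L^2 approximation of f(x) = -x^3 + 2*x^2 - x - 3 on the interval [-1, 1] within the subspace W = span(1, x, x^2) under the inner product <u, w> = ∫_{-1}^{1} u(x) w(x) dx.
g(x) = 2*x^2 - 8*x/5 - 3

The best approximation g ∈ W is the orthogonal projection of f onto W. Writing g = a_0 + a_1 x + a_2 x^2, the coefficients solve the normal equations G · a = b where
  G_{ij} = <φ_i, φ_j> and b_i = <f, φ_i>, with φ_0 = 1, φ_1 = x, φ_2 = x^2.
G =
  [2, 0, 2/3]
  [0, 2/3, 0]
  [2/3, 0, 2/5],
b = (-14/3, -16/15, -6/5).
Solving gives a_0 = -3, a_1 = -8/5, a_2 = 2, so
  g(x) = 2*x^2 - 8*x/5 - 3.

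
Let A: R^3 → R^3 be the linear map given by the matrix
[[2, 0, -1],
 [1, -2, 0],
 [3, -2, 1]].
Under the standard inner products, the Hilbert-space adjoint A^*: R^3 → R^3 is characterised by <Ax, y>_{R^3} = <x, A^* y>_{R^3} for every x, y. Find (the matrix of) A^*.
A^* = A^T =
[[2, 1, 3],
 [0, -2, -2],
 [-1, 0, 1]]

For real matrices with standard dot products, the defining identity <Ax, y> = <x, A^* y> gives (Ax)^T y = x^T (A^*) y, i.e. x^T A^T y = x^T (A^*) y. Since this holds for all x, y, we must have A^* = A^T. Therefore
A^* =
[[2, 1, 3],
 [0, -2, -2],
 [-1, 0, 1]].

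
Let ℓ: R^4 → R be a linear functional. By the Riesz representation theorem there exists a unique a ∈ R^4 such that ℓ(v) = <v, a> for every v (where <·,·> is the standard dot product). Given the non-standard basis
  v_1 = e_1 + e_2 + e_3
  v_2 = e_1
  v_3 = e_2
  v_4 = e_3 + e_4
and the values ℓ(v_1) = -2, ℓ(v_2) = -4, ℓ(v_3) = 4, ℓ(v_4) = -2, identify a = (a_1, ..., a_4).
a = (-4, 4, -2, 0)

Write a = (a_1, ..., a_4) in the standard basis. For each basis vector v_i, ℓ(v_i) = <v_i, a> is a linear equation in the a_j's. Collect the n equations into a matrix system V a = ℓ, where row i of V is v_i (expressed in the standard basis). Since V is invertible (lower-triangular with 1s on the diagonal, up to permutation), solve by back-substitution:
  V =
[[1, 1, 1, 0],
 [1, 0, 0, 0],
 [0, 1, 0, 0],
 [0, 0, 1, 1]]
  V a = (-2, -4, 4, -2)
Solving gives a = (-4, 4, -2, 0).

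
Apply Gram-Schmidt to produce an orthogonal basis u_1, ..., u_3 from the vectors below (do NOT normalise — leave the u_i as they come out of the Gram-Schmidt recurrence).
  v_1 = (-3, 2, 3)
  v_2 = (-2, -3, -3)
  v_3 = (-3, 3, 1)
Orthogonal basis:
  u_1 = (-3, 2, 3)
  u_2 = (-71/22, -24/11, -39/22)
  u_3 = (-123/403, 615/403, -41/31)

Apply the Gram-Schmidt recurrence
  u_1 = v_1
  u_i = v_i − Σ_{j<i} ((v_i · u_j) / (u_j · u_j)) · u_j.

Step by step this gives:
  u_1 = (-3, 2, 3)
  u_2 = (-71/22, -24/11, -39/22)
  u_3 = (-123/403, 615/403, -41/31)

Orthogonality check:
  u_2 · u_1 = 0 (should be 0)
  u_3 · u_1 = 0 (should be 0)
  u_3 · u_2 = 0 (should be 0)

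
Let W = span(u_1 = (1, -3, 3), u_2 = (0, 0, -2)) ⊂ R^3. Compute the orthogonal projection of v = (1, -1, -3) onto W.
proj_W(v) = (2/5, -6/5, -3)

Set up U = [u_1 | ... | u_2] ∈ R^(3×2). The projector onto W = col(U) is P = U (U^T U)^(-1) U^T.
Compute U^T U =
  [19, -6]
  [-6, 4],
and U^T v = (-5, 6).
Solve U^T U · c = U^T v for the coefficients: c = (2/5, 21/10). The projection is proj_W(v) = U c.
Check: (v - proj_W(v)) · u_1 = 0  (should be 0).
Check: (v - proj_W(v)) · u_2 = 0  (should be 0).
Result: proj_W(v) = (2/5, -6/5, -3).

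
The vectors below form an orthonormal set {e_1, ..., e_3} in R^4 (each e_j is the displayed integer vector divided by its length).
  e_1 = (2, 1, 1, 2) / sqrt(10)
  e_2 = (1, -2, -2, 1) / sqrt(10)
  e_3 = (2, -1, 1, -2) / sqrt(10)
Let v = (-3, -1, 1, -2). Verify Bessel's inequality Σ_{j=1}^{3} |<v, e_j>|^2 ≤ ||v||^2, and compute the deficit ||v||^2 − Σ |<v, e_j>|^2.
Σ |<v, e_j>|^2 = 25/2; ||v||^2 = 15; deficit = 5/2

Write each e_j = u_j / sqrt(<u_j, u_j>) where u_j is the displayed integer vector. Then <v, e_j> = <v, u_j> / sqrt(<u_j, u_j>), so |<v, e_j>|^2 = <v, u_j>^2 / <u_j, u_j>.
Coefficients: <v, e_1> = -10/sqrt(10), <v, e_2> = -5/sqrt(10), <v, e_3> = 0/sqrt(10).
Square and sum: Σ |<v, e_j>|^2 = 25/2.
Compute ||v||^2 = v·v = 15.
Deficit = 15 − 25/2 = 5/2 ≥ 0, confirming Bessel's inequality. (The deficit equals ||v − Σ <v,e_j> e_j||^2, the squared distance from v to span{e_j}.)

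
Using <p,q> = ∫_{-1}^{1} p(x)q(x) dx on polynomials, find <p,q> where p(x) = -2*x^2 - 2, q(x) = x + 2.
<p,q> = -32/3

Expand the product: p(x)·q(x) = -2*x^3 - 4*x^2 - 2*x - 4.
∫_{-1}^{1} of each monomial x^k gives [2/(k+1) if k even, 0 if k odd]. Integrating term-by-term (or equivalently evaluating the antiderivative F(x) = -x^4/2 - 4*x^3/3 - x^2 - 4*x at the endpoints):
  F(1) − F(−1) = -41/6 − (23/6) = -32/3.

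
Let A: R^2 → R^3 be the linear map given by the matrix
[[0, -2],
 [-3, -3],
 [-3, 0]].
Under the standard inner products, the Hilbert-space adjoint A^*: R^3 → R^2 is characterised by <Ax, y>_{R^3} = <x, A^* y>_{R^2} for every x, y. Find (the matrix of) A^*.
A^* = A^T =
[[0, -3, -3],
 [-2, -3, 0]]

For real matrices with standard dot products, the defining identity <Ax, y> = <x, A^* y> gives (Ax)^T y = x^T (A^*) y, i.e. x^T A^T y = x^T (A^*) y. Since this holds for all x, y, we must have A^* = A^T. Therefore
A^* =
[[0, -3, -3],
 [-2, -3, 0]].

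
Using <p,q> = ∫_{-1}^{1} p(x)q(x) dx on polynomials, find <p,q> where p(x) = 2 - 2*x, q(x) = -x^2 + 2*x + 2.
<p,q> = 4

Expand the product: p(x)·q(x) = 2*x^3 - 6*x^2 + 4.
∫_{-1}^{1} of each monomial x^k gives [2/(k+1) if k even, 0 if k odd]. Integrating term-by-term (or equivalently evaluating the antiderivative F(x) = x^4/2 - 2*x^3 + 4*x at the endpoints):
  F(1) − F(−1) = 5/2 − (-3/2) = 4.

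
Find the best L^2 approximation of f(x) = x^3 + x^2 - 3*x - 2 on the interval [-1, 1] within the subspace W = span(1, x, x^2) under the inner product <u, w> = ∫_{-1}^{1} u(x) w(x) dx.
g(x) = x^2 - 12*x/5 - 2

The best approximation g ∈ W is the orthogonal projection of f onto W. Writing g = a_0 + a_1 x + a_2 x^2, the coefficients solve the normal equations G · a = b where
  G_{ij} = <φ_i, φ_j> and b_i = <f, φ_i>, with φ_0 = 1, φ_1 = x, φ_2 = x^2.
G =
  [2, 0, 2/3]
  [0, 2/3, 0]
  [2/3, 0, 2/5],
b = (-10/3, -8/5, -14/15).
Solving gives a_0 = -2, a_1 = -12/5, a_2 = 1, so
  g(x) = x^2 - 12*x/5 - 2.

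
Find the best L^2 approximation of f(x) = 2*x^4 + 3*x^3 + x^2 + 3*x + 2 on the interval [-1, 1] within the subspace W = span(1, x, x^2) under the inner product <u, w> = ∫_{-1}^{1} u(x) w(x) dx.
g(x) = 19*x^2/7 + 24*x/5 + 64/35

The best approximation g ∈ W is the orthogonal projection of f onto W. Writing g = a_0 + a_1 x + a_2 x^2, the coefficients solve the normal equations G · a = b where
  G_{ij} = <φ_i, φ_j> and b_i = <f, φ_i>, with φ_0 = 1, φ_1 = x, φ_2 = x^2.
G =
  [2, 0, 2/3]
  [0, 2/3, 0]
  [2/3, 0, 2/5],
b = (82/15, 16/5, 242/105).
Solving gives a_0 = 64/35, a_1 = 24/5, a_2 = 19/7, so
  g(x) = 19*x^2/7 + 24*x/5 + 64/35.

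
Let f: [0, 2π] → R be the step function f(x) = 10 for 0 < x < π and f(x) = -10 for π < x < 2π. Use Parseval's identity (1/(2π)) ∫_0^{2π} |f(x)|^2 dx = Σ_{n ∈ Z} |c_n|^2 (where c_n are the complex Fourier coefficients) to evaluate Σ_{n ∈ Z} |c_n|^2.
Σ |c_n|^2 = 100

Parseval equates the L^2 energy of f (normalised by 1/(2π)) with the ℓ^2 sum of its Fourier coefficients: (1/(2π)) ∫_0^{2π} |f|^2 = Σ |c_n|^2.
Compute the left side: (1/(2π)) [∫_0^π 10^2 dx + ∫_π^{2π} (-10)^2 dx] = (1/(2π)) · (100π + 100π) = (100 + 100)/2 = 100.
So Σ_{n ∈ Z} |c_n|^2 = 100.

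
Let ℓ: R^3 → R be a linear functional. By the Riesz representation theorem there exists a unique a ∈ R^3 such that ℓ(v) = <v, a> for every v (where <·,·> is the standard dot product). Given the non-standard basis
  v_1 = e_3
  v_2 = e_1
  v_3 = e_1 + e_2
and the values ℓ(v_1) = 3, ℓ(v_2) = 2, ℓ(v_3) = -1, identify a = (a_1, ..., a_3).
a = (2, -3, 3)

Write a = (a_1, ..., a_3) in the standard basis. For each basis vector v_i, ℓ(v_i) = <v_i, a> is a linear equation in the a_j's. Collect the n equations into a matrix system V a = ℓ, where row i of V is v_i (expressed in the standard basis). Since V is invertible (lower-triangular with 1s on the diagonal, up to permutation), solve by back-substitution:
  V =
[[0, 0, 1],
 [1, 0, 0],
 [1, 1, 0]]
  V a = (3, 2, -1)
Solving gives a = (2, -3, 3).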